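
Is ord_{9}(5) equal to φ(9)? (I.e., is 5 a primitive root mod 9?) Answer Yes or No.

Yes

φ(9) = φ(3^2) = 3·(3−1) = 6 = 2 · 3.
It suffices to check that the order of 5 is not a proper divisor of 6: compute 5^(6/q) for q ∈ {2, 3}.
5^3 ≡ 8 (mod 9)  [q = 2: ≢ 1 ✓]
5^2 ≡ 7 (mod 9)  [q = 3: ≢ 1 ✓]
Every test exponent gives a nontrivial residue, hence 5 generates the full group.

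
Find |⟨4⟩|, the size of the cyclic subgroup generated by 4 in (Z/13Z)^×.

6

ord(4) | φ(13) = 13 − 1 = 12 = 2^2 · 3.
Divisors of 12: 1, 2, 3, 4, 6, 12.
Check 4^d mod 13 for each divisor in increasing order:
4^1 ≡ 4 (mod 13)
4^2 ≡ 3 (mod 13)
4^3 ≡ 12 (mod 13)
4^4 ≡ 9 (mod 13)
4^6 ≡ 1 (mod 13) ✓
So ord_13(4) = 6.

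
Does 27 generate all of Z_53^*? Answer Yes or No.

Yes

φ(53) = 53 − 1 = 52 = 2^2 · 13.
Test 27^(52/q) mod 53 for each prime factor q of 52:
27^26 ≡ 52 (mod 53)  [q = 2: ≢ 1 ✓]
27^4 ≡ 10 (mod 53)  [q = 13: ≢ 1 ✓]
Every test exponent gives a nontrivial residue, hence 27 generates the full group.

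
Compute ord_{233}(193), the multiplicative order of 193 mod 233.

232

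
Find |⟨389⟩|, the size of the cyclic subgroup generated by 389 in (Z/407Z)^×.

180

Since 389 ∈ (Z/407Z)^×, its order divides φ(407) = φ(11·37) = (11−1)·(37−1) = 10·36 = 360 = 2^3 · 3^2 · 5.
Divisors of 360: 1, 2, 3, 4, 5, 6, 8, 9, 10, 12, 15, 18, 20, 24, 30, 36, 40, 45, 60, 72, 90, 120, 180, 360.
Compute 389^d (mod 407) for the divisors d until we hit 1:
389^1 ≡ 389 (mod 407)
389^2 ≡ 324 (mod 407)
389^3 ≡ 273 (mod 407)
389^4 ≡ 377 (mod 407)
389^5 ≡ 133 (mod 407)
389^6 ≡ 48 (mod 407)
389^8 ≡ 86 (mod 407)
389^9 ≡ 80 (mod 407)
389^10 ≡ 188 (mod 407)
389^12 ≡ 269 (mod 407)
389^15 ≡ 177 (mod 407)
389^18 ≡ 295 (mod 407)
389^20 ≡ 342 (mod 407)
389^24 ≡ 322 (mod 407)
389^30 ≡ 397 (mod 407)
389^36 ≡ 334 (mod 407)
389^40 ≡ 155 (mod 407)
389^45 ≡ 265 (mod 407)
389^60 ≡ 100 (mod 407)
389^72 ≡ 38 (mod 407)
389^90 ≡ 221 (mod 407)
389^120 ≡ 232 (mod 407)
389^180 ≡ 1 (mod 407) ✓
The smallest such exponent is 180, so the order of 389 is 180.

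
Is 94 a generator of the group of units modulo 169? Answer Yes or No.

No

φ(169) = φ(13^2) = 13·(13−1) = 156 = 2^2 · 3 · 13.
94 is a primitive root mod 169 iff 94^(φ(169)/q) ≢ 1 for every prime q | φ(169), i.e. q ∈ {2, 3, 13}.
94^78 ≡ 1 (mod 169)  [q = 2: ≡ 1 ✗]
94^52 ≡ 146 (mod 169)  [q = 3: ≢ 1 ✓]
94^12 ≡ 131 (mod 169)  [q = 13: ≢ 1 ✓]
Since 94^78 ≡ 1, the order of 94 divides 78 < 156, so 94 is not a primitive root.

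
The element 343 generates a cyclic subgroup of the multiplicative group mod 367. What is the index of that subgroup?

6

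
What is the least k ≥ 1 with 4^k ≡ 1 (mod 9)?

3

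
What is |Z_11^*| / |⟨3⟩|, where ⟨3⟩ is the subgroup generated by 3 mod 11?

By Lagrange's theorem, ord_11(3) divides φ(11) = 11 − 1 = 10 = 2 · 5.
Divisors of 10: 1, 2, 5, 10.
Test each divisor d:
3^1 ≡ 3
3^2 ≡ 9
3^5 ≡ 1
So ord_11(3) = 5, hence |⟨3⟩| = 5.
[(Z/11Z)^× : ⟨3⟩] = 10/5 = 2.

2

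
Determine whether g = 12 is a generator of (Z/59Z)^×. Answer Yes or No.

φ(59) = 59 − 1 = 58 = 2 · 29.
Test 12^(58/q) mod 59 for each prime factor q of 58:
12^29 ≡ 1 (mod 59)  [q = 2: ≡ 1 ✗]
12^2 ≡ 26 (mod 59)  [q = 29: ≢ 1 ✓]
12^29 ≡ 1 shows ord(12) | 29, strictly less than φ(59); not a primitive root.

No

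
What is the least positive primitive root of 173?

2

φ(173) = 173 − 1 = 172 = 2^2 · 43.
Test candidates g = 2, 3, … against the prime factors q ∈ {2, 43} of φ(173): g is a generator iff g^(172/q) ≢ 1 for every such q.
g = 2: 2^86 ≡ 172; 2^4 ≡ 16 — none is 1, so 2 is a primitive root.
Hence the least primitive root of 173 is 2.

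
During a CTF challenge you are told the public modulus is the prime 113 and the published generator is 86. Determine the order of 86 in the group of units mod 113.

112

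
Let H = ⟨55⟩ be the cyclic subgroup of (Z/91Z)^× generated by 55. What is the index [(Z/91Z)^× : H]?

The order of 55 must divide φ(91) = φ(7·13) = (7−1)·(13−1) = 6·12 = 72 = 2^3 · 3^2.
Divisors of 72: 1, 2, 3, 4, 6, 8, 9, 12, 18, 24, 36, 72.
Compute 55^d (mod 91) for the divisors d until we hit 1:
55^1 ≡ 55 (mod 91)
55^2 ≡ 22 (mod 91)
55^3 ≡ 27 (mod 91)
55^4 ≡ 29 (mod 91)
55^6 ≡ 1 (mod 91) ✓
So ord_91(55) = 6, hence |⟨55⟩| = 6.
Index = |(Z/91Z)^×| / |⟨55⟩| = 72 / 6 = 12.

12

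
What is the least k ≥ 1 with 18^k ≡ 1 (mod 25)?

4

ord(18) | φ(25) = φ(5^2) = 5·(5−1) = 20 = 2^2 · 5.
Divisors of 20: 1, 2, 4, 5, 10, 20.
Test each divisor d:
18^1 ≡ 18 (mod 25)
18^2 ≡ 24 (mod 25)
18^4 ≡ 1 (mod 25) ✓
Therefore the multiplicative order of 18 modulo 25 is 4.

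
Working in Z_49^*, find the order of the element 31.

6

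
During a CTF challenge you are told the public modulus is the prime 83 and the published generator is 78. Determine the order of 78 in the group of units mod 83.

41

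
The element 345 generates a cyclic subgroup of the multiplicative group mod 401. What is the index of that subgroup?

Since 345 ∈ (Z/401Z)^×, its order divides φ(401) = 401 − 1 = 400 = 2^4 · 5^2.
Divisors of 400: 1, 2, 4, 5, 8, 10, 16, 20, 25, 40, 50, 80, 100, 200, 400.
Test each divisor d:
345^1 ≡ 345
345^2 ≡ 329
345^4 ≡ 372
345^5 ≡ 20
345^8 ≡ 39
345^10 ≡ 400
345^16 ≡ 318
345^20 ≡ 1
Thus |⟨345⟩| = ord(345) = 20.
[(Z/401Z)^× : ⟨345⟩] = 400/20 = 20.

20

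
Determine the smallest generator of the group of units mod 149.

2

φ(149) = 149 − 1 = 148 = 2^2 · 37.
g is a primitive root iff g^(148/q) ≢ 1 (mod 149) for each prime q ∈ {2, 37}.
g = 2: 2^74 ≡ 148; 2^4 ≡ 16 — none is 1, so 2 is a primitive root.
Hence the least primitive root of 149 is 2.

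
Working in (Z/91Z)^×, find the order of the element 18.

12

The order of 18 must divide φ(91) = φ(7·13) = (7−1)·(13−1) = 6·12 = 72 = 2^3 · 3^2.
Divisors of 72: 1, 2, 3, 4, 6, 8, 9, 12, 18, 24, 36, 72.
Test each divisor d:
18^1 ≡ 18 (mod 91)
18^2 ≡ 51 (mod 91)
18^3 ≡ 8 (mod 91)
18^4 ≡ 53 (mod 91)
18^6 ≡ 64 (mod 91)
18^8 ≡ 79 (mod 91)
18^9 ≡ 57 (mod 91)
18^12 ≡ 1 (mod 91) ✓
So ord_91(18) = 12.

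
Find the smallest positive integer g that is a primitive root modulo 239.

7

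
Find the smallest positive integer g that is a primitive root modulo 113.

3

φ(113) = 113 − 1 = 112 = 2^4 · 7.
g is a primitive root iff g^(112/q) ≢ 1 (mod 113) for each prime q ∈ {2, 7}.
g = 2: 2^56 ≡ 1 — hits 1, so not a primitive root.
g = 3: 3^56 ≡ 112; 3^16 ≡ 49 — none is 1, so 3 is a primitive root.
Hence the least primitive root of 113 is 3.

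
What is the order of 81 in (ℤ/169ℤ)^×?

39

Since 81 ∈ (Z/169Z)^×, its order divides φ(169) = φ(13^2) = 13·(13−1) = 156 = 2^2 · 3 · 13.
Divisors of 156: 1, 2, 3, 4, 6, 12, 13, 26, 39, 52, 78, 156.
Test each divisor d:
81^1 ≡ 81 (mod 169)
81^2 ≡ 139 (mod 169)
81^3 ≡ 105 (mod 169)
81^4 ≡ 55 (mod 169)
81^6 ≡ 40 (mod 169)
81^12 ≡ 79 (mod 169)
81^13 ≡ 146 (mod 169)
81^26 ≡ 22 (mod 169)
81^39 ≡ 1 (mod 169) ✓
So ord_169(81) = 39.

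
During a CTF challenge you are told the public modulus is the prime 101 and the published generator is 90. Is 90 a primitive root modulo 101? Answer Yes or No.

Yes

φ(101) = 101 − 1 = 100 = 2^2 · 5^2.
Test 90^(100/q) mod 101 for each prime factor q of 100:
90^50 ≡ 100 (mod 101)  [q = 2: ≢ 1 ✓]
90^20 ≡ 87 (mod 101)  [q = 5: ≢ 1 ✓]
None equal 1, so ord_101(90) = 100: 90 is a primitive root.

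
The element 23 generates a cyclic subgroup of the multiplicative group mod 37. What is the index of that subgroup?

Since 23 ∈ (Z/37Z)^×, its order divides φ(37) = 37 − 1 = 36 = 2^2 · 3^2.
Divisors of 36: 1, 2, 3, 4, 6, 9, 12, 18, 36.
Test each divisor d:
23^1 ≡ 23 (mod 37)
23^2 ≡ 11 (mod 37)
23^3 ≡ 31 (mod 37)
23^4 ≡ 10 (mod 37)
23^6 ≡ 36 (mod 37)
23^9 ≡ 6 (mod 37)
23^12 ≡ 1 (mod 37) ✓
Thus |⟨23⟩| = ord(23) = 12.
The index is φ(37) / ord(23) = 36 / 12 = 3.

3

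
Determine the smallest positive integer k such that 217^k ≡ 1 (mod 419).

418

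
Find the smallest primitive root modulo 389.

2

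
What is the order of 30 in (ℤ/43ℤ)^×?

42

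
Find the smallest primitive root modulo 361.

φ(361) = φ(19^2) = 19·(19−1) = 342 = 2 · 3^2 · 19.
g is a primitive root iff g^(342/q) ≢ 1 (mod 361) for each prime q ∈ {2, 3, 19}.
g = 2: 2^171 ≡ 360; 2^114 ≡ 292; 2^18 ≡ 58 — none is 1, so 2 is a primitive root.
The smallest primitive root modulo 361 is 2.

2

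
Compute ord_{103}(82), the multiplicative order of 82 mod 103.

51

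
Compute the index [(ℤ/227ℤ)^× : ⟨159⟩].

2

The order of 159 must divide φ(227) = 227 − 1 = 226 = 2 · 113.
Divisors of 226: 1, 2, 113, 226.
Compute 159^d (mod 227) for the divisors d until we hit 1:
159^1 ≡ 159 (mod 227)
159^2 ≡ 84 (mod 227)
159^113 ≡ 1 (mod 227) ✓
Thus |⟨159⟩| = ord(159) = 113.
[(Z/227Z)^× : ⟨159⟩] = 226/113 = 2.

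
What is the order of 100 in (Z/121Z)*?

The order of 100 must divide φ(121) = φ(11^2) = 11·(11−1) = 110 = 2 · 5 · 11.
Divisors of 110: 1, 2, 5, 10, 11, 22, 55, 110.
Check 100^d mod 121 for each divisor in increasing order:
100^1 ≡ 100
100^2 ≡ 78
100^5 ≡ 12
100^10 ≡ 23
100^11 ≡ 1
The smallest such exponent is 11, so the order of 100 is 11.

11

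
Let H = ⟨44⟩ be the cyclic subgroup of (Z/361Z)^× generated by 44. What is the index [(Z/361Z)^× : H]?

Since 44 ∈ (Z/361Z)^×, its order divides φ(361) = φ(19^2) = 19·(19−1) = 342 = 2 · 3^2 · 19.
Divisors of 342: 1, 2, 3, 6, 9, 18, 19, 38, 57, 114, 171, 342.
Test each divisor d:
44^1 ≡ 44
44^2 ≡ 131
44^3 ≡ 349
44^6 ≡ 144
44^9 ≡ 77
44^18 ≡ 153
44^19 ≡ 234
44^38 ≡ 245
44^57 ≡ 292
44^114 ≡ 68
44^171 ≡ 1
The order of 44 is 171, so the subgroup it generates has 171 elements.
[(Z/361Z)^× : ⟨44⟩] = 342/171 = 2.

2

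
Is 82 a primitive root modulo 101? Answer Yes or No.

No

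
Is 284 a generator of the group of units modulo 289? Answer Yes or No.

Yes

φ(289) = φ(17^2) = 17·(17−1) = 272 = 2^4 · 17.
284 is a primitive root mod 289 iff 284^(φ(289)/q) ≢ 1 for every prime q | φ(289), i.e. q ∈ {2, 17}.
284^136 ≡ 288 (mod 289)  [q = 2: ≢ 1 ✓]
284^16 ≡ 205 (mod 289)  [q = 17: ≢ 1 ✓]
All checks pass, so 284 has order 272 and is a primitive root modulo 289.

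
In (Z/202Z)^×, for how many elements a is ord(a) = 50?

20

φ(202) = φ(2)·φ(101) = 1·100 = 100 = 2^2 · 5^2.
In a cyclic group of order 100, there are φ(d) elements of order d for each divisor d of 100, and zero for non-divisors.
50 = 2 · 5^2 divides 100, and φ(50) = 20.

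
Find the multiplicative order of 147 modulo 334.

The order of 147 must divide φ(334) = φ(2)·φ(167) = 1·166 = 166 = 2 · 83.
Divisors of 166: 1, 2, 83, 166.
Evaluate successive powers at the divisors of 166:
147^1 ≡ 147 (mod 334)
147^2 ≡ 233 (mod 334)
147^83 ≡ 1 (mod 334) ✓
Therefore the multiplicative order of 147 modulo 334 is 83.

83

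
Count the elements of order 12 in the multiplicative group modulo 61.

4

φ(61) = 61 − 1 = 60 = 2^2 · 3 · 5.
In a cyclic group of order 60, there are φ(d) elements of order d for each divisor d of 60, and zero for non-divisors.
12 = 2^2 · 3 divides 60, and φ(12) = 4.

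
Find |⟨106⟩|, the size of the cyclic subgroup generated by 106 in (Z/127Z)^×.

126

The order of 106 must divide φ(127) = 127 − 1 = 126 = 2 · 3^2 · 7.
Divisors of 126: 1, 2, 3, 6, 7, 9, 14, 18, 21, 42, 63, 126.
Evaluate successive powers at the divisors of 126:
106^1 ≡ 106
106^2 ≡ 60
106^3 ≡ 10
106^6 ≡ 100
106^7 ≡ 59
106^9 ≡ 111
106^14 ≡ 52
106^18 ≡ 2
106^21 ≡ 20
106^42 ≡ 19
106^63 ≡ 126
106^126 ≡ 1
So ord_127(106) = 126.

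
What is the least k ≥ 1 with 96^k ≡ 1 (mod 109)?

108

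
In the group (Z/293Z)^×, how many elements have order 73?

φ(293) = 293 − 1 = 292 = 2^2 · 73.
In a cyclic group of order 292, there are φ(d) elements of order d for each divisor d of 292, and zero for non-divisors.
73 | 292, and φ(73) = 73 − 1 = 72.

72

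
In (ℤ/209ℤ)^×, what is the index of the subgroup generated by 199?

20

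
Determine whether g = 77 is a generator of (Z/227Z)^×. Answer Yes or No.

φ(227) = 227 − 1 = 226 = 2 · 113.
77 is a primitive root mod 227 iff 77^(φ(227)/q) ≢ 1 for every prime q | φ(227), i.e. q ∈ {2, 113}.
77^113 ≡ 1 (mod 227)  [q = 2: ≡ 1 ✗]
77^2 ≡ 27 (mod 227)  [q = 113: ≢ 1 ✓]
Since 77^113 ≡ 1, the order of 77 divides 113 < 226, so 77 is not a primitive root.

No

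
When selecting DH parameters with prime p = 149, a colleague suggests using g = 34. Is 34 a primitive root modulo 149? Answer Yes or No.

Yes

φ(149) = 149 − 1 = 148 = 2^2 · 37.
34 is a primitive root mod 149 iff 34^(φ(149)/q) ≢ 1 for every prime q | φ(149), i.e. q ∈ {2, 37}.
34^74 ≡ 148 (mod 149)  [q = 2: ≢ 1 ✓]
34^4 ≡ 104 (mod 149)  [q = 37: ≢ 1 ✓]
None equal 1, so ord_149(34) = 148: 34 is a primitive root.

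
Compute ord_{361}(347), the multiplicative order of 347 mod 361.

171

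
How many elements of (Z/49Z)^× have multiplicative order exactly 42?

φ(49) = φ(7^2) = 7·(7−1) = 42 = 2 · 3 · 7.
(Z/49Z)^× is cyclic (|G| = 42); a cyclic group of order m has exactly φ(d) elements of each order d | m, and none otherwise.
42 = 2 · 3 · 7 divides 42, and φ(42) = 12.

12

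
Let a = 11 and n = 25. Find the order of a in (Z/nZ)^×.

5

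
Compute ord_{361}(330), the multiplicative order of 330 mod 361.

57

The order of 330 must divide φ(361) = φ(19^2) = 19·(19−1) = 342 = 2 · 3^2 · 19.
Divisors of 342: 1, 2, 3, 6, 9, 18, 19, 38, 57, 114, 171, 342.
Test each divisor d:
330^1 ≡ 330 (mod 361)
330^2 ≡ 239 (mod 361)
330^3 ≡ 172 (mod 361)
330^6 ≡ 343 (mod 361)
330^9 ≡ 153 (mod 361)
330^18 ≡ 305 (mod 361)
330^19 ≡ 292 (mod 361)
330^38 ≡ 68 (mod 361)
330^57 ≡ 1 (mod 361) ✓
Hence ord(330) = 57.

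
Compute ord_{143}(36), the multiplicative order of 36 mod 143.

ord(36) | φ(143) = φ(11·13) = (11−1)·(13−1) = 10·12 = 120 = 2^3 · 3 · 5.
Divisors of 120: 1, 2, 3, 4, 5, 6, 8, 10, 12, 15, 20, 24, 30, 40, 60, 120.
Test each divisor d:
36^1 ≡ 36 (mod 143)
36^2 ≡ 9 (mod 143)
36^3 ≡ 38 (mod 143)
36^4 ≡ 81 (mod 143)
36^5 ≡ 56 (mod 143)
36^6 ≡ 14 (mod 143)
36^8 ≡ 126 (mod 143)
36^10 ≡ 133 (mod 143)
36^12 ≡ 53 (mod 143)
36^15 ≡ 12 (mod 143)
36^20 ≡ 100 (mod 143)
36^24 ≡ 92 (mod 143)
36^30 ≡ 1 (mod 143) ✓
The smallest such exponent is 30, so the order of 36 is 30.

30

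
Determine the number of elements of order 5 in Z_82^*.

4

φ(82) = φ(2)·φ(41) = 1·40 = 40 = 2^3 · 5.
In a cyclic group of order 40, there are φ(d) elements of order d for each divisor d of 40, and zero for non-divisors.
5 | 40, and φ(5) = 5 − 1 = 4.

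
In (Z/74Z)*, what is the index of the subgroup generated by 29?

Since 29 ∈ (Z/74Z)^×, its order divides φ(74) = φ(2)·φ(37) = 1·36 = 36 = 2^2 · 3^2.
Divisors of 36: 1, 2, 3, 4, 6, 9, 12, 18, 36.
Test each divisor d:
29^1 ≡ 29 (mod 74)
29^2 ≡ 27 (mod 74)
29^3 ≡ 43 (mod 74)
29^4 ≡ 63 (mod 74)
29^6 ≡ 73 (mod 74)
29^9 ≡ 31 (mod 74)
29^12 ≡ 1 (mod 74) ✓
The order of 29 is 12, so the subgroup it generates has 12 elements.
The index is φ(74) / ord(29) = 36 / 12 = 3.

3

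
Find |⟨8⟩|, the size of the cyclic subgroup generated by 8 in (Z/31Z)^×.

5

The order of 8 must divide φ(31) = 31 − 1 = 30 = 2 · 3 · 5.
Divisors of 30: 1, 2, 3, 5, 6, 10, 15, 30.
Compute 8^d (mod 31) for the divisors d until we hit 1:
8^1 ≡ 8
8^2 ≡ 2
8^3 ≡ 16
8^5 ≡ 1
So ord_31(8) = 5.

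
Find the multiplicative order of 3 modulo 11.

5

Since 3 ∈ (Z/11Z)^×, its order divides φ(11) = 11 − 1 = 10 = 2 · 5.
Divisors of 10: 1, 2, 5, 10.
Check 3^d mod 11 for each divisor in increasing order:
3^1 ≡ 3
3^2 ≡ 9
3^5 ≡ 1
The smallest such exponent is 5, so the order of 3 is 5.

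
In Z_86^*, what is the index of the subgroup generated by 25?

2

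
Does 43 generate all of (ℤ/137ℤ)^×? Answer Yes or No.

Yes

φ(137) = 137 − 1 = 136 = 2^3 · 17.
43 is a primitive root mod 137 iff 43^(φ(137)/q) ≢ 1 for every prime q | φ(137), i.e. q ∈ {2, 17}.
43^68 ≡ 136 (mod 137)  [q = 2: ≢ 1 ✓]
43^8 ≡ 60 (mod 137)  [q = 17: ≢ 1 ✓]
All checks pass, so 43 has order 136 and is a primitive root modulo 137.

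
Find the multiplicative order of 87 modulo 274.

34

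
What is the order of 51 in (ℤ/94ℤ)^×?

23

Since 51 ∈ (Z/94Z)^×, its order divides φ(94) = φ(2)·φ(47) = 1·46 = 46 = 2 · 23.
Divisors of 46: 1, 2, 23, 46.
Test each divisor d:
51^1 ≡ 51 (mod 94)
51^2 ≡ 63 (mod 94)
51^23 ≡ 1 (mod 94) ✓
The smallest such exponent is 23, so the order of 51 is 23.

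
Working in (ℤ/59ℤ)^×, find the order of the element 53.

ord(53) | φ(59) = 59 − 1 = 58 = 2 · 29.
Divisors of 58: 1, 2, 29, 58.
Check 53^d mod 59 for each divisor in increasing order:
53^1 ≡ 53 (mod 59)
53^2 ≡ 36 (mod 59)
53^29 ≡ 1 (mod 59) ✓
Hence ord(53) = 29.

29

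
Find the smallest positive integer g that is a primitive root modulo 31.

3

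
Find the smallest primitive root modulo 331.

3

φ(331) = 331 − 1 = 330 = 2 · 3 · 5 · 11.
g is a primitive root iff g^(330/q) ≢ 1 (mod 331) for each prime q ∈ {2, 3, 5, 11}.
g = 2: 2^165 ≡ 330; 2^110 ≡ 299; 2^66 ≡ 64; 2^30 ≡ 1 — hits 1, so not a primitive root.
g = 3: 3^165 ≡ 330; 3^110 ≡ 299; 3^66 ≡ 64; 3^30 ≡ 270 — none is 1, so 3 is a primitive root.
Hence the least primitive root of 331 is 3.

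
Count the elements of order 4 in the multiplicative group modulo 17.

φ(17) = 17 − 1 = 16 = 2^4.
Since (Z/17Z)^× is cyclic of order 16, the number of elements of order d is φ(d) when d | 16 and 0 otherwise.
4 = 2^2 divides 16, and φ(4) = 2.

2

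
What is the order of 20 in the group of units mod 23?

ord(20) | φ(23) = 23 − 1 = 22 = 2 · 11.
Divisors of 22: 1, 2, 11, 22.
Evaluate successive powers at the divisors of 22:
20^1 ≡ 20 (mod 23)
20^2 ≡ 9 (mod 23)
20^11 ≡ 22 (mod 23)
20^22 ≡ 1 (mod 23) ✓
The smallest such exponent is 22, so the order of 20 is 22.

22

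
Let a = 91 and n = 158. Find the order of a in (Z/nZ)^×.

Since 91 ∈ (Z/158Z)^×, its order divides φ(158) = φ(2)·φ(79) = 1·78 = 78 = 2 · 3 · 13.
Divisors of 78: 1, 2, 3, 6, 13, 26, 39, 78.
Evaluate successive powers at the divisors of 78:
91^1 ≡ 91
91^2 ≡ 65
91^3 ≡ 69
91^6 ≡ 21
91^13 ≡ 157
91^26 ≡ 1
Hence ord(91) = 26.

26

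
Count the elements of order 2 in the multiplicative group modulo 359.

1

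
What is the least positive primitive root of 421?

2

φ(421) = 421 − 1 = 420 = 2^2 · 3 · 5 · 7.
g is a primitive root iff g^(420/q) ≢ 1 (mod 421) for each prime q ∈ {2, 3, 5, 7}.
g = 2: 2^210 ≡ 420; 2^140 ≡ 400; 2^84 ≡ 279; 2^60 ≡ 370 — none is 1, so 2 is a primitive root.
The smallest primitive root modulo 421 is 2.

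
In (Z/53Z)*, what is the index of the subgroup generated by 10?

4

By Lagrange's theorem, ord_53(10) divides φ(53) = 53 − 1 = 52 = 2^2 · 13.
Divisors of 52: 1, 2, 4, 13, 26, 52.
Compute 10^d (mod 53) for the divisors d until we hit 1:
10^1 ≡ 10
10^2 ≡ 47
10^4 ≡ 36
10^13 ≡ 1
Thus |⟨10⟩| = ord(10) = 13.
[(Z/53Z)^× : ⟨10⟩] = 52/13 = 4.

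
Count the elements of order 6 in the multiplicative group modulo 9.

2

φ(9) = φ(3^2) = 3·(3−1) = 6 = 2 · 3.
Since (Z/9Z)^× is cyclic of order 6, the number of elements of order d is φ(d) when d | 6 and 0 otherwise.
6 = 2 · 3 divides 6, and φ(6) = 2.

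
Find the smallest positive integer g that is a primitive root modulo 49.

3

φ(49) = φ(7^2) = 7·(7−1) = 42 = 2 · 3 · 7.
Test candidates g = 2, 3, … against the prime factors q ∈ {2, 3, 7} of φ(49): g is a generator iff g^(42/q) ≢ 1 for every such q.
g = 2: 2^21 ≡ 1 — hits 1, so not a primitive root.
g = 3: 3^21 ≡ 48; 3^14 ≡ 30; 3^6 ≡ 43 — none is 1, so 3 is a primitive root.
So 3 is the smallest generator of (Z/49Z)^×.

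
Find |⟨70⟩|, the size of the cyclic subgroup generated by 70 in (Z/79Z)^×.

78

Since 70 ∈ (Z/79Z)^×, its order divides φ(79) = 79 − 1 = 78 = 2 · 3 · 13.
Divisors of 78: 1, 2, 3, 6, 13, 26, 39, 78.
Compute 70^d (mod 79) for the divisors d until we hit 1:
70^1 ≡ 70 (mod 79)
70^2 ≡ 2 (mod 79)
70^3 ≡ 61 (mod 79)
70^6 ≡ 8 (mod 79)
70^13 ≡ 56 (mod 79)
70^26 ≡ 55 (mod 79)
70^39 ≡ 78 (mod 79)
70^78 ≡ 1 (mod 79) ✓
The smallest such exponent is 78, so the order of 70 is 78.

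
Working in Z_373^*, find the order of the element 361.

Since 361 ∈ (Z/373Z)^×, its order divides φ(373) = 373 − 1 = 372 = 2^2 · 3 · 31.
Divisors of 372: 1, 2, 3, 4, 6, 12, 31, 62, 93, 124, 186, 372.
Test each divisor d:
361^1 ≡ 361 (mod 373)
361^2 ≡ 144 (mod 373)
361^3 ≡ 137 (mod 373)
361^4 ≡ 221 (mod 373)
361^6 ≡ 119 (mod 373)
361^12 ≡ 360 (mod 373)
361^31 ≡ 372 (mod 373)
361^62 ≡ 1 (mod 373) ✓
Therefore the multiplicative order of 361 modulo 373 is 62.

62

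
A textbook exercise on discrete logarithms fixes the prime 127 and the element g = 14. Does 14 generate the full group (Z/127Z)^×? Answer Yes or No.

Yes

φ(127) = 127 − 1 = 126 = 2 · 3^2 · 7.
14 is a primitive root mod 127 iff 14^(φ(127)/q) ≢ 1 for every prime q | φ(127), i.e. q ∈ {2, 3, 7}.
14^63 ≡ 126 (mod 127)  [q = 2: ≢ 1 ✓]
14^42 ≡ 107 (mod 127)  [q = 3: ≢ 1 ✓]
14^18 ≡ 8 (mod 127)  [q = 7: ≢ 1 ✓]
All checks pass, so 14 has order 126 and is a primitive root modulo 127.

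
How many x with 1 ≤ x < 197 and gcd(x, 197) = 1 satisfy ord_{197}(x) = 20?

φ(197) = 197 − 1 = 196 = 2^2 · 7^2.
In a cyclic group of order 196, there are φ(d) elements of order d for each divisor d of 196, and zero for non-divisors.
Since 20 ∤ 196, the count is 0.

0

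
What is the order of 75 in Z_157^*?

By Lagrange's theorem, ord_157(75) divides φ(157) = 157 − 1 = 156 = 2^2 · 3 · 13.
Divisors of 156: 1, 2, 3, 4, 6, 12, 13, 26, 39, 52, 78, 156.
Check 75^d mod 157 for each divisor in increasing order:
75^1 ≡ 75
75^2 ≡ 130
75^3 ≡ 16
75^4 ≡ 101
75^6 ≡ 99
75^12 ≡ 67
75^13 ≡ 1
The smallest such exponent is 13, so the order of 75 is 13.

13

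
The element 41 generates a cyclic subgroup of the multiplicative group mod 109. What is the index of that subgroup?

By Lagrange's theorem, ord_109(41) divides φ(109) = 109 − 1 = 108 = 2^2 · 3^3.
Divisors of 108: 1, 2, 3, 4, 6, 9, 12, 18, 27, 36, 54, 108.
Check 41^d mod 109 for each divisor in increasing order:
41^1 ≡ 41 (mod 109)
41^2 ≡ 46 (mod 109)
41^3 ≡ 33 (mod 109)
41^4 ≡ 45 (mod 109)
41^6 ≡ 108 (mod 109)
41^9 ≡ 76 (mod 109)
41^12 ≡ 1 (mod 109) ✓
Thus |⟨41⟩| = ord(41) = 12.
[(Z/109Z)^× : ⟨41⟩] = 108/12 = 9.

9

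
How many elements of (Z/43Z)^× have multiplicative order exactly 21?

12

φ(43) = 43 − 1 = 42 = 2 · 3 · 7.
Since (Z/43Z)^× is cyclic of order 42, the number of elements of order d is φ(d) when d | 42 and 0 otherwise.
21 = 3 · 7 divides 42, and φ(21) = 12.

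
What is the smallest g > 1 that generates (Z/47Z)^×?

φ(47) = 47 − 1 = 46 = 2 · 23.
g is a primitive root iff g^(46/q) ≢ 1 (mod 47) for each prime q ∈ {2, 23}.
g = 2: 2^23 ≡ 1 — hits 1, so not a primitive root.
g = 3: 3^23 ≡ 1 — hits 1, so not a primitive root.
g = 4: 4^23 ≡ 1 — hits 1, so not a primitive root.
g = 5: 5^23 ≡ 46; 5^2 ≡ 25 — none is 1, so 5 is a primitive root.
So 5 is the smallest generator of (Z/47Z)^×.

5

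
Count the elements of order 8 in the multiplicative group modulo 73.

4

φ(73) = 73 − 1 = 72 = 2^3 · 3^2.
In a cyclic group of order 72, there are φ(d) elements of order d for each divisor d of 72, and zero for non-divisors.
8 = 2^3 divides 72, and φ(8) = 4.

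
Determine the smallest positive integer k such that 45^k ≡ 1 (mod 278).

Since 45 ∈ (Z/278Z)^×, its order divides φ(278) = φ(2)·φ(139) = 1·138 = 138 = 2 · 3 · 23.
Divisors of 138: 1, 2, 3, 6, 23, 46, 69, 138.
Compute 45^d (mod 278) for the divisors d until we hit 1:
45^1 ≡ 45 (mod 278)
45^2 ≡ 79 (mod 278)
45^3 ≡ 219 (mod 278)
45^6 ≡ 145 (mod 278)
45^23 ≡ 1 (mod 278) ✓
So ord_278(45) = 23.

23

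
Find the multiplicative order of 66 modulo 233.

116

Since 66 ∈ (Z/233Z)^×, its order divides φ(233) = 233 − 1 = 232 = 2^3 · 29.
Divisors of 232: 1, 2, 4, 8, 29, 58, 116, 232.
Test each divisor d:
66^1 ≡ 66 (mod 233)
66^2 ≡ 162 (mod 233)
66^4 ≡ 148 (mod 233)
66^8 ≡ 2 (mod 233)
66^29 ≡ 89 (mod 233)
66^58 ≡ 232 (mod 233)
66^116 ≡ 1 (mod 233) ✓
The smallest such exponent is 116, so the order of 66 is 116.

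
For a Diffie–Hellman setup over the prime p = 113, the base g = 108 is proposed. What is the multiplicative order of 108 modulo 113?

112

The order of 108 must divide φ(113) = 113 − 1 = 112 = 2^4 · 7.
Divisors of 112: 1, 2, 4, 7, 8, 14, 16, 28, 56, 112.
Test each divisor d:
108^1 ≡ 108 (mod 113)
108^2 ≡ 25 (mod 113)
108^4 ≡ 60 (mod 113)
108^7 ≡ 71 (mod 113)
108^8 ≡ 97 (mod 113)
108^14 ≡ 69 (mod 113)
108^16 ≡ 30 (mod 113)
108^28 ≡ 15 (mod 113)
108^56 ≡ 112 (mod 113)
108^112 ≡ 1 (mod 113) ✓
So ord_113(108) = 112.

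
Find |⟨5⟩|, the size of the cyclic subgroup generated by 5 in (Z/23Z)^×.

22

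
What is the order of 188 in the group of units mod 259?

18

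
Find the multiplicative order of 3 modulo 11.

The order of 3 must divide φ(11) = 11 − 1 = 10 = 2 · 5.
Divisors of 10: 1, 2, 5, 10.
Evaluate successive powers at the divisors of 10:
3^1 ≡ 3
3^2 ≡ 9
3^5 ≡ 1
Hence ord(3) = 5.

5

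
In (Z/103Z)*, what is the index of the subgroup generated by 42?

3

ord(42) | φ(103) = 103 − 1 = 102 = 2 · 3 · 17.
Divisors of 102: 1, 2, 3, 6, 17, 34, 51, 102.
Check 42^d mod 103 for each divisor in increasing order:
42^1 ≡ 42
42^2 ≡ 13
42^3 ≡ 31
42^6 ≡ 34
42^17 ≡ 102
42^34 ≡ 1
The order of 42 is 34, so the subgroup it generates has 34 elements.
The index is φ(103) / ord(42) = 102 / 34 = 3.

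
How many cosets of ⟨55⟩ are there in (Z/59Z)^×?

By Lagrange's theorem, ord_59(55) divides φ(59) = 59 − 1 = 58 = 2 · 29.
Divisors of 58: 1, 2, 29, 58.
Test each divisor d:
55^1 ≡ 55 (mod 59)
55^2 ≡ 16 (mod 59)
55^29 ≡ 58 (mod 59)
55^58 ≡ 1 (mod 59) ✓
So ord_59(55) = 58, hence |⟨55⟩| = 58.
[(Z/59Z)^× : ⟨55⟩] = 58/58 = 1.

1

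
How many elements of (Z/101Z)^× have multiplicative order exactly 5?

4

φ(101) = 101 − 1 = 100 = 2^2 · 5^2.
Since (Z/101Z)^× is cyclic of order 100, the number of elements of order d is φ(d) when d | 100 and 0 otherwise.
5 | 100, and φ(5) = 5 − 1 = 4.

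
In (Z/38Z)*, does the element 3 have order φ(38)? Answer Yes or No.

Yes

φ(38) = φ(2)·φ(19) = 1·18 = 18 = 2 · 3^2.
It suffices to check that the order of 3 is not a proper divisor of 18: compute 3^(18/q) for q ∈ {2, 3}.
3^9 ≡ 37 (mod 38)  [q = 2: ≢ 1 ✓]
3^6 ≡ 7 (mod 38)  [q = 3: ≢ 1 ✓]
Every test exponent gives a nontrivial residue, hence 3 generates the full group.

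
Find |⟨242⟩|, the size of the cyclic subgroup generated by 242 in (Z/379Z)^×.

126

ord(242) | φ(379) = 379 − 1 = 378 = 2 · 3^3 · 7.
Divisors of 378: 1, 2, 3, 6, 7, 9, 14, 18, 21, 27, 42, 54, 63, 126, 189, 378.
Evaluate successive powers at the divisors of 378:
242^1 ≡ 242 (mod 379)
242^2 ≡ 198 (mod 379)
242^3 ≡ 162 (mod 379)
242^6 ≡ 93 (mod 379)
242^7 ≡ 145 (mod 379)
242^9 ≡ 285 (mod 379)
242^14 ≡ 180 (mod 379)
242^18 ≡ 119 (mod 379)
242^21 ≡ 328 (mod 379)
242^27 ≡ 184 (mod 379)
242^42 ≡ 327 (mod 379)
242^54 ≡ 125 (mod 379)
242^63 ≡ 378 (mod 379)
242^126 ≡ 1 (mod 379) ✓
The smallest such exponent is 126, so the order of 242 is 126.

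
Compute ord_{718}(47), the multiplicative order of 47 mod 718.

Since 47 ∈ (Z/718Z)^×, its order divides φ(718) = φ(2)·φ(359) = 1·358 = 358 = 2 · 179.
Divisors of 358: 1, 2, 179, 358.
Test each divisor d:
47^1 ≡ 47 (mod 718)
47^2 ≡ 55 (mod 718)
47^179 ≡ 1 (mod 718) ✓
Hence ord(47) = 179.

179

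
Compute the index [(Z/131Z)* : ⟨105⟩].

2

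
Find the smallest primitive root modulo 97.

φ(97) = 97 − 1 = 96 = 2^5 · 3.
Test candidates g = 2, 3, … against the prime factors q ∈ {2, 3} of φ(97): g is a generator iff g^(96/q) ≢ 1 for every such q.
g = 2: 2^48 ≡ 1 — hits 1, so not a primitive root.
g = 3: 3^48 ≡ 1 — hits 1, so not a primitive root.
g = 4: 4^48 ≡ 1 — hits 1, so not a primitive root.
g = 5: 5^48 ≡ 96; 5^32 ≡ 35 — none is 1, so 5 is a primitive root.
The smallest primitive root modulo 97 is 5.

5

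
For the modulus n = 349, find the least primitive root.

2

φ(349) = 349 − 1 = 348 = 2^2 · 3 · 29.
g is a primitive root iff g^(348/q) ≢ 1 (mod 349) for each prime q ∈ {2, 3, 29}.
g = 2: 2^174 ≡ 348; 2^116 ≡ 226; 2^12 ≡ 257 — none is 1, so 2 is a primitive root.
So 2 is the smallest generator of (Z/349Z)^×.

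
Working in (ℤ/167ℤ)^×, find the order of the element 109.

166

By Lagrange's theorem, ord_167(109) divides φ(167) = 167 − 1 = 166 = 2 · 83.
Divisors of 166: 1, 2, 83, 166.
Check 109^d mod 167 for each divisor in increasing order:
109^1 ≡ 109
109^2 ≡ 24
109^83 ≡ 166
109^166 ≡ 1
The smallest such exponent is 166, so the order of 109 is 166.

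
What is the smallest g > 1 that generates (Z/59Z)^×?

φ(59) = 59 − 1 = 58 = 2 · 29.
g is a primitive root iff g^(58/q) ≢ 1 (mod 59) for each prime q ∈ {2, 29}.
g = 2: 2^29 ≡ 58; 2^2 ≡ 4 — none is 1, so 2 is a primitive root.
Hence the least primitive root of 59 is 2.

2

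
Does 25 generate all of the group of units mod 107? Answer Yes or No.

φ(107) = 107 − 1 = 106 = 2 · 53.
25 is a primitive root mod 107 iff 25^(φ(107)/q) ≢ 1 for every prime q | φ(107), i.e. q ∈ {2, 53}.
25^53 ≡ 1 (mod 107)  [q = 2: ≡ 1 ✗]
25^2 ≡ 90 (mod 107)  [q = 53: ≢ 1 ✓]
Since 25^53 ≡ 1, the order of 25 divides 53 < 106, so 25 is not a primitive root.

No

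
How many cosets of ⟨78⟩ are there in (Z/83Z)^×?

2

The order of 78 must divide φ(83) = 83 − 1 = 82 = 2 · 41.
Divisors of 82: 1, 2, 41, 82.
Evaluate successive powers at the divisors of 82:
78^1 ≡ 78 (mod 83)
78^2 ≡ 25 (mod 83)
78^41 ≡ 1 (mod 83) ✓
The order of 78 is 41, so the subgroup it generates has 41 elements.
The index is φ(83) / ord(78) = 82 / 41 = 2.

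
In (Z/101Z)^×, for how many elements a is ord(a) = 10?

4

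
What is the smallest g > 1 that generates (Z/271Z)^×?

6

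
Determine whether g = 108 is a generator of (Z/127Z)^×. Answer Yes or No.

φ(127) = 127 − 1 = 126 = 2 · 3^2 · 7.
An element g generates (Z/127Z)^× iff g^(126/q) ≢ 1 (mod 127) for each prime q ∈ {2, 3, 7}.
108^63 ≡ 126 (mod 127)  [q = 2: ≢ 1 ✓]
108^42 ≡ 1 (mod 127)  [q = 3: ≡ 1 ✗]
108^18 ≡ 1 (mod 127)  [q = 7: ≡ 1 ✗]
Since 108^42 ≡ 1, the order of 108 divides 42 < 126, so 108 is not a primitive root.

No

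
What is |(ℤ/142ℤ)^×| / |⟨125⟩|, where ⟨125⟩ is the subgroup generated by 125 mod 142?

By Lagrange's theorem, ord_142(125) divides φ(142) = φ(2)·φ(71) = 1·70 = 70 = 2 · 5 · 7.
Divisors of 70: 1, 2, 5, 7, 10, 14, 35, 70.
Evaluate successive powers at the divisors of 70:
125^1 ≡ 125 (mod 142)
125^2 ≡ 5 (mod 142)
125^5 ≡ 1 (mod 142) ✓
The order of 125 is 5, so the subgroup it generates has 5 elements.
The index is φ(142) / ord(125) = 70 / 5 = 14.

14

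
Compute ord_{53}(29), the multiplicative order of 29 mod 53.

26

ord(29) | φ(53) = 53 − 1 = 52 = 2^2 · 13.
Divisors of 52: 1, 2, 4, 13, 26, 52.
Test each divisor d:
29^1 ≡ 29
29^2 ≡ 46
29^4 ≡ 49
29^13 ≡ 52
29^26 ≡ 1
So ord_53(29) = 26.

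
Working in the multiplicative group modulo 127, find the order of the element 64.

7

By Lagrange's theorem, ord_127(64) divides φ(127) = 127 − 1 = 126 = 2 · 3^2 · 7.
Divisors of 126: 1, 2, 3, 6, 7, 9, 14, 18, 21, 42, 63, 126.
Test each divisor d:
64^1 ≡ 64
64^2 ≡ 32
64^3 ≡ 16
64^6 ≡ 2
64^7 ≡ 1
So ord_127(64) = 7.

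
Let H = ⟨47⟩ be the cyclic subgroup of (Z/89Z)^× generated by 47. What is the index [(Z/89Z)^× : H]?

2

ord(47) | φ(89) = 89 − 1 = 88 = 2^3 · 11.
Divisors of 88: 1, 2, 4, 8, 11, 22, 44, 88.
Compute 47^d (mod 89) for the divisors d until we hit 1:
47^1 ≡ 47 (mod 89)
47^2 ≡ 73 (mod 89)
47^4 ≡ 78 (mod 89)
47^8 ≡ 32 (mod 89)
47^11 ≡ 55 (mod 89)
47^22 ≡ 88 (mod 89)
47^44 ≡ 1 (mod 89) ✓
Thus |⟨47⟩| = ord(47) = 44.
Index = |(Z/89Z)^×| / |⟨47⟩| = 88 / 44 = 2.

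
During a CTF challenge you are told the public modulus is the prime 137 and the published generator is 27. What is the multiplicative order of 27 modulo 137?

The order of 27 must divide φ(137) = 137 − 1 = 136 = 2^3 · 17.
Divisors of 136: 1, 2, 4, 8, 17, 34, 68, 136.
Check 27^d mod 137 for each divisor in increasing order:
27^1 ≡ 27
27^2 ≡ 44
27^4 ≡ 18
27^8 ≡ 50
27^17 ≡ 96
27^34 ≡ 37
27^68 ≡ 136
27^136 ≡ 1
Hence ord(27) = 136.

136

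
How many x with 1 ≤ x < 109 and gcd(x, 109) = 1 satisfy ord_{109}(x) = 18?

6

φ(109) = 109 − 1 = 108 = 2^2 · 3^3.
(Z/109Z)^× is cyclic (|G| = 108); a cyclic group of order m has exactly φ(d) elements of each order d | m, and none otherwise.
18 = 2 · 3^2 divides 108, and φ(18) = 6.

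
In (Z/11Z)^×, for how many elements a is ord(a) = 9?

0

φ(11) = 11 − 1 = 10 = 2 · 5.
(Z/11Z)^× is cyclic (|G| = 10); a cyclic group of order m has exactly φ(d) elements of each order d | m, and none otherwise.
Since 9 ∤ 10, the count is 0.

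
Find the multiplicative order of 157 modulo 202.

25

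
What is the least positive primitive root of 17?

φ(17) = 17 − 1 = 16 = 2^4.
g is a primitive root iff g^(16/q) ≢ 1 (mod 17) for each prime q ∈ {2}.
g = 2: 2^8 ≡ 1 — hits 1, so not a primitive root.
g = 3: 3^8 ≡ 16 — none is 1, so 3 is a primitive root.
Hence the least primitive root of 17 is 3.

3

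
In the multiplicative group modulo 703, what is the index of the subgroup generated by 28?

36

The order of 28 must divide φ(703) = φ(19·37) = (19−1)·(37−1) = 18·36 = 648 = 2^3 · 3^4.
Divisors of 648: 1, 2, 3, 4, 6, 8, 9, 12, 18, 24, 27, 36, 54, 72, 81, 108, 162, 216, 324, 648.
Check 28^d mod 703 for each divisor in increasing order:
28^1 ≡ 28
28^2 ≡ 81
28^3 ≡ 159
28^4 ≡ 234
28^6 ≡ 676
28^8 ≡ 625
28^9 ≡ 628
28^12 ≡ 26
28^18 ≡ 1
The order of 28 is 18, so the subgroup it generates has 18 elements.
The index is φ(703) / ord(28) = 648 / 18 = 36.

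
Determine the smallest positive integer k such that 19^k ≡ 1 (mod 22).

ord(19) | φ(22) = φ(2)·φ(11) = 1·10 = 10 = 2 · 5.
Divisors of 10: 1, 2, 5, 10.
Compute 19^d (mod 22) for the divisors d until we hit 1:
19^1 ≡ 19
19^2 ≡ 9
19^5 ≡ 21
19^10 ≡ 1
Therefore the multiplicative order of 19 modulo 22 is 10.

10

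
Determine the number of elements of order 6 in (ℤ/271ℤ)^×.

2

φ(271) = 271 − 1 = 270 = 2 · 3^3 · 5.
Since (Z/271Z)^× is cyclic of order 270, the number of elements of order d is φ(d) when d | 270 and 0 otherwise.
6 = 2 · 3 divides 270, and φ(6) = 2.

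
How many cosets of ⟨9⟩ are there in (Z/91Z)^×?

24

By Lagrange's theorem, ord_91(9) divides φ(91) = φ(7·13) = (7−1)·(13−1) = 6·12 = 72 = 2^3 · 3^2.
Divisors of 72: 1, 2, 3, 4, 6, 8, 9, 12, 18, 24, 36, 72.
Test each divisor d:
9^1 ≡ 9 (mod 91)
9^2 ≡ 81 (mod 91)
9^3 ≡ 1 (mod 91) ✓
The order of 9 is 3, so the subgroup it generates has 3 elements.
The index is φ(91) / ord(9) = 72 / 3 = 24.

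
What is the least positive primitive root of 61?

2

φ(61) = 61 − 1 = 60 = 2^2 · 3 · 5.
Test candidates g = 2, 3, … against the prime factors q ∈ {2, 3, 5} of φ(61): g is a generator iff g^(60/q) ≢ 1 for every such q.
g = 2: 2^30 ≡ 60; 2^20 ≡ 47; 2^12 ≡ 9 — none is 1, so 2 is a primitive root.
So 2 is the smallest generator of (Z/61Z)^×.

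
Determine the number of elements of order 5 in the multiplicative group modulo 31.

4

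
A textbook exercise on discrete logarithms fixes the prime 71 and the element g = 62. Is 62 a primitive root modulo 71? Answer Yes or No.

Yes

φ(71) = 71 − 1 = 70 = 2 · 5 · 7.
An element g generates (Z/71Z)^× iff g^(70/q) ≢ 1 (mod 71) for each prime q ∈ {2, 5, 7}.
62^35 ≡ 70 (mod 71)  [q = 2: ≢ 1 ✓]
62^14 ≡ 5 (mod 71)  [q = 5: ≢ 1 ✓]
62^10 ≡ 32 (mod 71)  [q = 7: ≢ 1 ✓]
All checks pass, so 62 has order 70 and is a primitive root modulo 71.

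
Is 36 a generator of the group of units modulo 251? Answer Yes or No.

φ(251) = 251 − 1 = 250 = 2 · 5^3.
An element g generates (Z/251Z)^× iff g^(250/q) ≢ 1 (mod 251) for each prime q ∈ {2, 5}.
36^125 ≡ 1 (mod 251)  [q = 2: ≡ 1 ✗]
36^50 ≡ 20 (mod 251)  [q = 5: ≢ 1 ✓]
The check at q = 2 fails, so 36 generates a proper subgroup.

No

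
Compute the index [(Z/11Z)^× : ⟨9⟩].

ord(9) | φ(11) = 11 − 1 = 10 = 2 · 5.
Divisors of 10: 1, 2, 5, 10.
Test each divisor d:
9^1 ≡ 9 (mod 11)
9^2 ≡ 4 (mod 11)
9^5 ≡ 1 (mod 11) ✓
Thus |⟨9⟩| = ord(9) = 5.
Index = |(Z/11Z)^×| / |⟨9⟩| = 10 / 5 = 2.

2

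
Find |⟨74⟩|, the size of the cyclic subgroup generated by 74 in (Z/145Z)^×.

The order of 74 must divide φ(145) = φ(5·29) = (5−1)·(29−1) = 4·28 = 112 = 2^4 · 7.
Divisors of 112: 1, 2, 4, 7, 8, 14, 16, 28, 56, 112.
Evaluate successive powers at the divisors of 112:
74^1 ≡ 74 (mod 145)
74^2 ≡ 111 (mod 145)
74^4 ≡ 141 (mod 145)
74^7 ≡ 59 (mod 145)
74^8 ≡ 16 (mod 145)
74^14 ≡ 1 (mod 145) ✓
Hence ord(74) = 14.

14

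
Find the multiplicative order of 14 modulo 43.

Since 14 ∈ (Z/43Z)^×, its order divides φ(43) = 43 − 1 = 42 = 2 · 3 · 7.
Divisors of 42: 1, 2, 3, 6, 7, 14, 21, 42.
Check 14^d mod 43 for each divisor in increasing order:
14^1 ≡ 14 (mod 43)
14^2 ≡ 24 (mod 43)
14^3 ≡ 35 (mod 43)
14^6 ≡ 21 (mod 43)
14^7 ≡ 36 (mod 43)
14^14 ≡ 6 (mod 43)
14^21 ≡ 1 (mod 43) ✓
Hence ord(14) = 21.

21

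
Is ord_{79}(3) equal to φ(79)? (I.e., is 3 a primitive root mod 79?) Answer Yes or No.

φ(79) = 79 − 1 = 78 = 2 · 3 · 13.
Test 3^(78/q) mod 79 for each prime factor q of 78:
3^39 ≡ 78 (mod 79)  [q = 2: ≢ 1 ✓]
3^26 ≡ 23 (mod 79)  [q = 3: ≢ 1 ✓]
3^6 ≡ 18 (mod 79)  [q = 13: ≢ 1 ✓]
All checks pass, so 3 has order 78 and is a primitive root modulo 79.

Yes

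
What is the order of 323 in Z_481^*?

12

ord(323) | φ(481) = φ(13·37) = (13−1)·(37−1) = 12·36 = 432 = 2^4 · 3^3.
Divisors of 432: 1, 2, 3, 4, 6, 8, 9, 12, 16, 18, 24, 27, 36, 48, 54, 72, 108, 144, 216, 432.
Evaluate successive powers at the divisors of 432:
323^1 ≡ 323
323^2 ≡ 433
323^3 ≡ 369
323^4 ≡ 380
323^6 ≡ 38
323^8 ≡ 100
323^9 ≡ 73
323^12 ≡ 1
Therefore the multiplicative order of 323 modulo 481 is 12.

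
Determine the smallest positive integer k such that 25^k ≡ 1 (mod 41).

By Lagrange's theorem, ord_41(25) divides φ(41) = 41 − 1 = 40 = 2^3 · 5.
Divisors of 40: 1, 2, 4, 5, 8, 10, 20, 40.
Test each divisor d:
25^1 ≡ 25 (mod 41)
25^2 ≡ 10 (mod 41)
25^4 ≡ 18 (mod 41)
25^5 ≡ 40 (mod 41)
25^8 ≡ 37 (mod 41)
25^10 ≡ 1 (mod 41) ✓
Hence ord(25) = 10.

10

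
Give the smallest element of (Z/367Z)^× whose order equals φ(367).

6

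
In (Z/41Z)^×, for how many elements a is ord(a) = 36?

0

φ(41) = 41 − 1 = 40 = 2^3 · 5.
In a cyclic group of order 40, there are φ(d) elements of order d for each divisor d of 40, and zero for non-divisors.
Since 36 ∤ 40, the count is 0.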